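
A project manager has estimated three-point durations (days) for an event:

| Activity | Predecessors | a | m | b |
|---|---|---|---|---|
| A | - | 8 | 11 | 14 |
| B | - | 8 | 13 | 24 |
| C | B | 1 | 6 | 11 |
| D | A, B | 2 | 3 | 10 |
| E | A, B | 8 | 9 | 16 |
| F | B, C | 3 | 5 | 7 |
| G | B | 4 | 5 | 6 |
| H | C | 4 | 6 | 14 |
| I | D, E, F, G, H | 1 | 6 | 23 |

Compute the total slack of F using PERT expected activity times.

te_A = (8 + 4·11 + 14)/6 = 66/6 = 11
te_B = (8 + 4·13 + 24)/6 = 84/6 = 14
te_C = (1 + 4·6 + 11)/6 = 36/6 = 6
te_D = (2 + 4·3 + 10)/6 = 24/6 = 4
te_E = (8 + 4·9 + 16)/6 = 60/6 = 10
te_F = (3 + 4·5 + 7)/6 = 30/6 = 5
te_G = (4 + 4·5 + 6)/6 = 30/6 = 5
te_H = (4 + 4·6 + 14)/6 = 42/6 = 7
te_I = (1 + 4·6 + 23)/6 = 48/6 = 8

Forward pass:
ES_A = 0; EF_A = 11
ES_B = 0; EF_B = 14
ES_C = 14; EF_C = 14+6 = 20
ES_D = max(EF_A=11, EF_B=14) = 14; EF_D = 14+4 = 18
ES_E = max(EF_A=11, EF_B=14) = 14; EF_E = 14+10 = 24
ES_F = max(EF_B=14, EF_C=20) = 20; EF_F = 20+5 = 25
ES_G = 14; EF_G = 14+5 = 19
ES_H = 20; EF_H = 20+7 = 27
ES_I = max(EF_D=18, EF_E=24, EF_F=25, EF_G=19, EF_H=27) = 27; EF_I = 27+8 = 35
Expected project duration μ = 35 days. Critical path: B → C → H → I.

Backward pass:
LF_I = 35; LS_I = 35−8 = 27
LF_H = LS_I = 27; LS_H = 27−7 = 20
LF_G = LS_I = 27; LS_G = 27−5 = 22
LF_F = LS_I = 27; LS_F = 27−5 = 22
LF_E = LS_I = 27; LS_E = 27−10 = 17
LF_D = LS_I = 27; LS_D = 27−4 = 23
LF_C = min(LS_F=22, LS_H=20) = 20; LS_C = 20−6 = 14
LF_B = min(LS_C=14, LS_D=23, LS_E=17, LS_F=22, LS_G=22) = 14; LS_B = 14−14 = 0
LF_A = min(LS_D=23, LS_E=17) = 17; LS_A = 17−11 = 6
Slack_F = LS_F − ES_F = 22 − 20 = 2

2 days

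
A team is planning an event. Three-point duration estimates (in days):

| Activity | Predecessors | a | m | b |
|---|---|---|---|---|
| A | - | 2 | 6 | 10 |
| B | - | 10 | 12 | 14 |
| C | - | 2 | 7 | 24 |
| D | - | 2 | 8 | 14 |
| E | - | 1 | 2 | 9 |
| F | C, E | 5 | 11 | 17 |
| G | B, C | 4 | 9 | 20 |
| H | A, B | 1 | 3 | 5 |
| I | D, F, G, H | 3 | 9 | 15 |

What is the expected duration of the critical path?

31 days

te_A = (2 + 4·6 + 10)/6 = 36/6 = 6
te_B = (10 + 4·12 + 14)/6 = 72/6 = 12
te_C = (2 + 4·7 + 24)/6 = 54/6 = 9
te_D = (2 + 4·8 + 14)/6 = 48/6 = 8
te_E = (1 + 4·2 + 9)/6 = 18/6 = 3
te_F = (5 + 4·11 + 17)/6 = 66/6 = 11
te_G = (4 + 4·9 + 20)/6 = 60/6 = 10
te_H = (1 + 4·3 + 5)/6 = 18/6 = 3
te_I = (3 + 4·9 + 15)/6 = 54/6 = 9

Forward pass:
ES_A = 0; EF_A = 6
ES_B = 0; EF_B = 12
ES_C = 0; EF_C = 9
ES_D = 0; EF_D = 8
ES_E = 0; EF_E = 3
ES_F = max(EF_C=9, EF_E=3) = 9; EF_F = 9+11 = 20
ES_G = max(EF_B=12, EF_C=9) = 12; EF_G = 12+10 = 22
ES_H = max(EF_A=6, EF_B=12) = 12; EF_H = 12+3 = 15
ES_I = max(EF_D=8, EF_F=20, EF_G=22, EF_H=15) = 22; EF_I = 22+9 = 31
Expected project duration μ = 31 days. Critical path: B → G → I.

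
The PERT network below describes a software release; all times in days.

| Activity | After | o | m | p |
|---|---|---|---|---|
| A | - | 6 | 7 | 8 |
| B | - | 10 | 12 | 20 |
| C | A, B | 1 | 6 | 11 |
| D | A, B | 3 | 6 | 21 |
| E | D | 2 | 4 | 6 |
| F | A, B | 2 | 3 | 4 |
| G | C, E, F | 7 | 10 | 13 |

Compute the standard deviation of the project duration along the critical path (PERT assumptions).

te_A = (6 + 4·7 + 8)/6 = 42/6 = 7; σ²_A = ((8−6)/6)² = 0.111
te_B = (10 + 4·12 + 20)/6 = 78/6 = 13; σ²_B = ((20−10)/6)² = 2.778
te_C = (1 + 4·6 + 11)/6 = 36/6 = 6; σ²_C = ((11−1)/6)² = 2.778
te_D = (3 + 4·6 + 21)/6 = 48/6 = 8; σ²_D = ((21−3)/6)² = 9.000
te_E = (2 + 4·4 + 6)/6 = 24/6 = 4; σ²_E = ((6−2)/6)² = 0.444
te_F = (2 + 4·3 + 4)/6 = 18/6 = 3; σ²_F = ((4−2)/6)² = 0.111
te_G = (7 + 4·10 + 13)/6 = 60/6 = 10; σ²_G = ((13−7)/6)² = 1.000

Forward pass:
ES_A = 0; EF_A = 7
ES_B = 0; EF_B = 13
ES_C = max(EF_A=7, EF_B=13) = 13; EF_C = 13+6 = 19
ES_D = max(EF_A=7, EF_B=13) = 13; EF_D = 13+8 = 21
ES_E = 21; EF_E = 21+4 = 25
ES_F = max(EF_A=7, EF_B=13) = 13; EF_F = 13+3 = 16
ES_G = max(EF_C=19, EF_E=25, EF_F=16) = 25; EF_G = 25+10 = 35
Expected project duration μ = 35 days. Critical path: B → D → E → G.

Variance along critical path = 2.778 + 9.000 + 0.444 + 1.000 = 13.222
σ = √13.222 = 3.636 days

3.64 days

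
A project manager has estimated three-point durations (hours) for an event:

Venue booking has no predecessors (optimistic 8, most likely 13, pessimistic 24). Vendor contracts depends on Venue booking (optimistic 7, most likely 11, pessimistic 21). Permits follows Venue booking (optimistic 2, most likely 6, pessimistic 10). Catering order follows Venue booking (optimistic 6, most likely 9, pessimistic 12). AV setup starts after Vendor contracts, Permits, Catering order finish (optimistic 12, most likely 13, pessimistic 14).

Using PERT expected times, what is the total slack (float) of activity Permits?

te_Venue booking = (8 + 4·13 + 24)/6 = 84/6 = 14
te_Vendor contracts = (7 + 4·11 + 21)/6 = 72/6 = 12
te_Permits = (2 + 4·6 + 10)/6 = 36/6 = 6
te_Catering order = (6 + 4·9 + 12)/6 = 54/6 = 9
te_AV setup = (12 + 4·13 + 14)/6 = 78/6 = 13

Forward pass:
ES_Venue booking = 0; EF_Venue booking = 14
ES_Vendor contracts = 14; EF_Vendor contracts = 14+12 = 26
ES_Permits = 14; EF_Permits = 14+6 = 20
ES_Catering order = 14; EF_Catering order = 14+9 = 23
ES_AV setup = max(EF_Vendor contracts=26, EF_Permits=20, EF_Catering order=23) = 26; EF_AV setup = 26+13 = 39
Expected project duration μ = 39 hours. Critical path: Venue booking → Vendor contracts → AV setup.

Backward pass:
LF_AV setup = 39; LS_AV setup = 39−13 = 26
LF_Catering order = LS_AV setup = 26; LS_Catering order = 26−9 = 17
LF_Permits = LS_AV setup = 26; LS_Permits = 26−6 = 20
LF_Vendor contracts = LS_AV setup = 26; LS_Vendor contracts = 26−12 = 14
LF_Venue booking = min(LS_Vendor contracts=14, LS_Permits=20, LS_Catering order=17) = 14; LS_Venue booking = 14−14 = 0
Slack_Permits = LS_Permits − ES_Permits = 20 − 14 = 6

6 hours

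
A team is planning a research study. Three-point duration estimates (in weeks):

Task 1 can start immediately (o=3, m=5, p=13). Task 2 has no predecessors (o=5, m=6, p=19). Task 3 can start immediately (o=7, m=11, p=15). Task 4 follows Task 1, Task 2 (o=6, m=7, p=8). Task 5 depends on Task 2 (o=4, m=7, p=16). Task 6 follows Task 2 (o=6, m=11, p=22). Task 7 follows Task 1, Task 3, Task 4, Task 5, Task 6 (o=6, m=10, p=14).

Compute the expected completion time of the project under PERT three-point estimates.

30 weeks

te_Task 1 = (3 + 4·5 + 13)/6 = 36/6 = 6
te_Task 2 = (5 + 4·6 + 19)/6 = 48/6 = 8
te_Task 3 = (7 + 4·11 + 15)/6 = 66/6 = 11
te_Task 4 = (6 + 4·7 + 8)/6 = 42/6 = 7
te_Task 5 = (4 + 4·7 + 16)/6 = 48/6 = 8
te_Task 6 = (6 + 4·11 + 22)/6 = 72/6 = 12
te_Task 7 = (6 + 4·10 + 14)/6 = 60/6 = 10

Forward pass:
ES_Task 1 = 0; EF_Task 1 = 6
ES_Task 2 = 0; EF_Task 2 = 8
ES_Task 3 = 0; EF_Task 3 = 11
ES_Task 4 = max(EF_Task 1=6, EF_Task 2=8) = 8; EF_Task 4 = 8+7 = 15
ES_Task 5 = 8; EF_Task 5 = 8+8 = 16
ES_Task 6 = 8; EF_Task 6 = 8+12 = 20
ES_Task 7 = max(EF_Task 1=6, EF_Task 3=11, EF_Task 4=15, EF_Task 5=16, EF_Task 6=20) = 20; EF_Task 7 = 20+10 = 30
Expected project duration μ = 30 weeks. Critical path: Task 2 → Task 6 → Task 7.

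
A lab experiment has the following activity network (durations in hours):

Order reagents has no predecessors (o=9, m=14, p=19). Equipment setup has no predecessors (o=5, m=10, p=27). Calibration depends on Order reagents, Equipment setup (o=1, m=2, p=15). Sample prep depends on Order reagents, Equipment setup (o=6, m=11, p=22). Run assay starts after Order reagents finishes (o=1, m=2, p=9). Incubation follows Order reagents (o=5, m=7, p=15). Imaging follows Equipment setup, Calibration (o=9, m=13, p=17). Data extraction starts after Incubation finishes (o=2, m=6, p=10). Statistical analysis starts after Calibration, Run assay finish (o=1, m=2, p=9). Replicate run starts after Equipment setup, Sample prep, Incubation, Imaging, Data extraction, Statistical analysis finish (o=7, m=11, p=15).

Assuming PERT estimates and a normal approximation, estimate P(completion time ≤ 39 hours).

0.191

te_Order reagents = (9 + 4·14 + 19)/6 = 84/6 = 14; σ²_Order reagents = ((19−9)/6)² = 2.778
te_Equipment setup = (5 + 4·10 + 27)/6 = 72/6 = 12; σ²_Equipment setup = ((27−5)/6)² = 13.444
te_Calibration = (1 + 4·2 + 15)/6 = 24/6 = 4; σ²_Calibration = ((15−1)/6)² = 5.444
te_Sample prep = (6 + 4·11 + 22)/6 = 72/6 = 12; σ²_Sample prep = ((22−6)/6)² = 7.111
te_Run assay = (1 + 4·2 + 9)/6 = 18/6 = 3; σ²_Run assay = ((9−1)/6)² = 1.778
te_Incubation = (5 + 4·7 + 15)/6 = 48/6 = 8; σ²_Incubation = ((15−5)/6)² = 2.778
te_Imaging = (9 + 4·13 + 17)/6 = 78/6 = 13; σ²_Imaging = ((17−9)/6)² = 1.778
te_Data extraction = (2 + 4·6 + 10)/6 = 36/6 = 6; σ²_Data extraction = ((10−2)/6)² = 1.778
te_Statistical analysis = (1 + 4·2 + 9)/6 = 18/6 = 3; σ²_Statistical analysis = ((9−1)/6)² = 1.778
te_Replicate run = (7 + 4·11 + 15)/6 = 66/6 = 11; σ²_Replicate run = ((15−7)/6)² = 1.778

Forward pass:
ES_Order reagents = 0; EF_Order reagents = 14
ES_Equipment setup = 0; EF_Equipment setup = 12
ES_Calibration = max(EF_Order reagents=14, EF_Equipment setup=12) = 14; EF_Calibration = 14+4 = 18
ES_Sample prep = max(EF_Order reagents=14, EF_Equipment setup=12) = 14; EF_Sample prep = 14+12 = 26
ES_Run assay = 14; EF_Run assay = 14+3 = 17
ES_Incubation = 14; EF_Incubation = 14+8 = 22
ES_Imaging = max(EF_Equipment setup=12, EF_Calibration=18) = 18; EF_Imaging = 18+13 = 31
ES_Data extraction = 22; EF_Data extraction = 22+6 = 28
ES_Statistical analysis = max(EF_Calibration=18, EF_Run assay=17) = 18; EF_Statistical analysis = 18+3 = 21
ES_Replicate run = max(EF_Equipment setup=12, EF_Sample prep=26, EF_Incubation=22, EF_Imaging=31, EF_Data extraction=28, EF_Statistical analysis=21) = 31; EF_Replicate run = 31+11 = 42
Expected project duration μ = 42 hours. Critical path: Order reagents → Calibration → Imaging → Replicate run.

Variance along critical path = 2.778 + 5.444 + 1.778 + 1.778 = 11.778; σ = √11.778 = 3.432 hours.
Z = (39 − 42) / 3.432 = -0.874
P(T ≤ 39) = Φ(-0.874) ≈ 0.191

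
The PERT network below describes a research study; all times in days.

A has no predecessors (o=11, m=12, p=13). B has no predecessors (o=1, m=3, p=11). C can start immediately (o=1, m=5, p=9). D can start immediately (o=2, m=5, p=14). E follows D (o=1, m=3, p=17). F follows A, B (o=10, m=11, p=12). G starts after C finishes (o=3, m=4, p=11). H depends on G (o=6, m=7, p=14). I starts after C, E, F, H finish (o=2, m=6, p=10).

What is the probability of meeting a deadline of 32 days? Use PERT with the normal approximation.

0.983

te_A = (11 + 4·12 + 13)/6 = 72/6 = 12; σ²_A = ((13−11)/6)² = 0.111
te_B = (1 + 4·3 + 11)/6 = 24/6 = 4; σ²_B = ((11−1)/6)² = 2.778
te_C = (1 + 4·5 + 9)/6 = 30/6 = 5; σ²_C = ((9−1)/6)² = 1.778
te_D = (2 + 4·5 + 14)/6 = 36/6 = 6; σ²_D = ((14−2)/6)² = 4.000
te_E = (1 + 4·3 + 17)/6 = 30/6 = 5; σ²_E = ((17−1)/6)² = 7.111
te_F = (10 + 4·11 + 12)/6 = 66/6 = 11; σ²_F = ((12−10)/6)² = 0.111
te_G = (3 + 4·4 + 11)/6 = 30/6 = 5; σ²_G = ((11−3)/6)² = 1.778
te_H = (6 + 4·7 + 14)/6 = 48/6 = 8; σ²_H = ((14−6)/6)² = 1.778
te_I = (2 + 4·6 + 10)/6 = 36/6 = 6; σ²_I = ((10−2)/6)² = 1.778

Forward pass:
ES_A = 0; EF_A = 12
ES_B = 0; EF_B = 4
ES_C = 0; EF_C = 5
ES_D = 0; EF_D = 6
ES_E = 6; EF_E = 6+5 = 11
ES_F = max(EF_A=12, EF_B=4) = 12; EF_F = 12+11 = 23
ES_G = 5; EF_G = 5+5 = 10
ES_H = 10; EF_H = 10+8 = 18
ES_I = max(EF_C=5, EF_E=11, EF_F=23, EF_H=18) = 23; EF_I = 23+6 = 29
Expected project duration μ = 29 days. Critical path: A → F → I.

Variance along critical path = 0.111 + 0.111 + 1.778 = 2.000; σ = √2.000 = 1.414 days.
Z = (32 − 29) / 1.414 = 2.121
P(T ≤ 32) = Φ(2.121) ≈ 0.983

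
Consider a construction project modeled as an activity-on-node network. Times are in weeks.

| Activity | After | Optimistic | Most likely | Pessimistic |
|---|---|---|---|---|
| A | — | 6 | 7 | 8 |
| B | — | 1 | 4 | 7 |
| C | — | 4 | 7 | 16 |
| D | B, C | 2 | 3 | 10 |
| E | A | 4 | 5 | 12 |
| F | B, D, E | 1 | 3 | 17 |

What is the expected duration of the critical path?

18 weeks

te_A = (6 + 4·7 + 8)/6 = 42/6 = 7
te_B = (1 + 4·4 + 7)/6 = 24/6 = 4
te_C = (4 + 4·7 + 16)/6 = 48/6 = 8
te_D = (2 + 4·3 + 10)/6 = 24/6 = 4
te_E = (4 + 4·5 + 12)/6 = 36/6 = 6
te_F = (1 + 4·3 + 17)/6 = 30/6 = 5

Forward pass:
ES_A = 0; EF_A = 7
ES_B = 0; EF_B = 4
ES_C = 0; EF_C = 8
ES_D = max(EF_B=4, EF_C=8) = 8; EF_D = 8+4 = 12
ES_E = 7; EF_E = 7+6 = 13
ES_F = max(EF_B=4, EF_D=12, EF_E=13) = 13; EF_F = 13+5 = 18
Expected project duration μ = 18 weeks. Critical path: A → E → F.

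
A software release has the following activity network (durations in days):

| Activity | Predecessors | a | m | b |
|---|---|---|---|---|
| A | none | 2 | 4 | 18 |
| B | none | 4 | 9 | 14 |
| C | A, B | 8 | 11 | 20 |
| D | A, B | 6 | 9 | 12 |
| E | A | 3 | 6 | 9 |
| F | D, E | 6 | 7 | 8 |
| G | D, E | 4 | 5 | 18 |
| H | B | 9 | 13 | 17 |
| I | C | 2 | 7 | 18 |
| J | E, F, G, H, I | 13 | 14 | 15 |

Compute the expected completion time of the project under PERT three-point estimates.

43 days

te_A = (2 + 4·4 + 18)/6 = 36/6 = 6
te_B = (4 + 4·9 + 14)/6 = 54/6 = 9
te_C = (8 + 4·11 + 20)/6 = 72/6 = 12
te_D = (6 + 4·9 + 12)/6 = 54/6 = 9
te_E = (3 + 4·6 + 9)/6 = 36/6 = 6
te_F = (6 + 4·7 + 8)/6 = 42/6 = 7
te_G = (4 + 4·5 + 18)/6 = 42/6 = 7
te_H = (9 + 4·13 + 17)/6 = 78/6 = 13
te_I = (2 + 4·7 + 18)/6 = 48/6 = 8
te_J = (13 + 4·14 + 15)/6 = 84/6 = 14

Forward pass:
ES_A = 0; EF_A = 6
ES_B = 0; EF_B = 9
ES_C = max(EF_A=6, EF_B=9) = 9; EF_C = 9+12 = 21
ES_D = max(EF_A=6, EF_B=9) = 9; EF_D = 9+9 = 18
ES_E = 6; EF_E = 6+6 = 12
ES_F = max(EF_D=18, EF_E=12) = 18; EF_F = 18+7 = 25
ES_G = max(EF_D=18, EF_E=12) = 18; EF_G = 18+7 = 25
ES_H = 9; EF_H = 9+13 = 22
ES_I = 21; EF_I = 21+8 = 29
ES_J = max(EF_E=12, EF_F=25, EF_G=25, EF_H=22, EF_I=29) = 29; EF_J = 29+14 = 43
Expected project duration μ = 43 days. Critical path: B → C → I → J.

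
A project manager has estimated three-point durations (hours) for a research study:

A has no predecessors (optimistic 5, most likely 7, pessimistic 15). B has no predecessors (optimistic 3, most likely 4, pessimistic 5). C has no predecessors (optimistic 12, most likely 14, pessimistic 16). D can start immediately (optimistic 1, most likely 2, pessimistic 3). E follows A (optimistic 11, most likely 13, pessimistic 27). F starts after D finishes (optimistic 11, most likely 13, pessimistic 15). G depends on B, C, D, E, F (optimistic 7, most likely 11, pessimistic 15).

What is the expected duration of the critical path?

te_A = (5 + 4·7 + 15)/6 = 48/6 = 8
te_B = (3 + 4·4 + 5)/6 = 24/6 = 4
te_C = (12 + 4·14 + 16)/6 = 84/6 = 14
te_D = (1 + 4·2 + 3)/6 = 12/6 = 2
te_E = (11 + 4·13 + 27)/6 = 90/6 = 15
te_F = (11 + 4·13 + 15)/6 = 78/6 = 13
te_G = (7 + 4·11 + 15)/6 = 66/6 = 11

Forward pass:
ES_A = 0; EF_A = 8
ES_B = 0; EF_B = 4
ES_C = 0; EF_C = 14
ES_D = 0; EF_D = 2
ES_E = 8; EF_E = 8+15 = 23
ES_F = 2; EF_F = 2+13 = 15
ES_G = max(EF_B=4, EF_C=14, EF_D=2, EF_E=23, EF_F=15) = 23; EF_G = 23+11 = 34
Expected project duration μ = 34 hours. Critical path: A → E → G.

34 hours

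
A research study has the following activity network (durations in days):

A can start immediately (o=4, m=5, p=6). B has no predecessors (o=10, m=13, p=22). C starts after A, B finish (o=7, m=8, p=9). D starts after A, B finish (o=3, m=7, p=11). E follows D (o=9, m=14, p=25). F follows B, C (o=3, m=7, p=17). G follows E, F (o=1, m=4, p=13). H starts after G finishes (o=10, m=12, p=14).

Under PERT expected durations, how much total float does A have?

te_A = (4 + 4·5 + 6)/6 = 30/6 = 5
te_B = (10 + 4·13 + 22)/6 = 84/6 = 14
te_C = (7 + 4·8 + 9)/6 = 48/6 = 8
te_D = (3 + 4·7 + 11)/6 = 42/6 = 7
te_E = (9 + 4·14 + 25)/6 = 90/6 = 15
te_F = (3 + 4·7 + 17)/6 = 48/6 = 8
te_G = (1 + 4·4 + 13)/6 = 30/6 = 5
te_H = (10 + 4·12 + 14)/6 = 72/6 = 12

Forward pass:
ES_A = 0; EF_A = 5
ES_B = 0; EF_B = 14
ES_C = max(EF_A=5, EF_B=14) = 14; EF_C = 14+8 = 22
ES_D = max(EF_A=5, EF_B=14) = 14; EF_D = 14+7 = 21
ES_E = 21; EF_E = 21+15 = 36
ES_F = max(EF_B=14, EF_C=22) = 22; EF_F = 22+8 = 30
ES_G = max(EF_E=36, EF_F=30) = 36; EF_G = 36+5 = 41
ES_H = 41; EF_H = 41+12 = 53
Expected project duration μ = 53 days. Critical path: B → D → E → G → H.

Backward pass:
LF_H = 53; LS_H = 53−12 = 41
LF_G = LS_H = 41; LS_G = 41−5 = 36
LF_F = LS_G = 36; LS_F = 36−8 = 28
LF_E = LS_G = 36; LS_E = 36−15 = 21
LF_D = LS_E = 21; LS_D = 21−7 = 14
LF_C = LS_F = 28; LS_C = 28−8 = 20
LF_B = min(LS_C=20, LS_D=14, LS_F=28) = 14; LS_B = 14−14 = 0
LF_A = min(LS_C=20, LS_D=14) = 14; LS_A = 14−5 = 9
Slack_A = LS_A − ES_A = 9 − 0 = 9

9 days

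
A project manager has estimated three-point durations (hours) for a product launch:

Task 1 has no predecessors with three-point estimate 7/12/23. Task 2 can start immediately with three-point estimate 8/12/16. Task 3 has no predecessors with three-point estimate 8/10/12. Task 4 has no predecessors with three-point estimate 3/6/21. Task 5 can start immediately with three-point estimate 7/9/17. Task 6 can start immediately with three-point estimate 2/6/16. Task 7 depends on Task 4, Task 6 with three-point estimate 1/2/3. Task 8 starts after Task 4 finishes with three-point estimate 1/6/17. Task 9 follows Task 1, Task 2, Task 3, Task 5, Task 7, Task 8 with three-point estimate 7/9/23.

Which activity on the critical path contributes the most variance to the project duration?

te_Task 1 = (7 + 4·12 + 23)/6 = 78/6 = 13; σ²_Task 1 = ((23−7)/6)² = 7.111
te_Task 2 = (8 + 4·12 + 16)/6 = 72/6 = 12; σ²_Task 2 = ((16−8)/6)² = 1.778
te_Task 3 = (8 + 4·10 + 12)/6 = 60/6 = 10; σ²_Task 3 = ((12−8)/6)² = 0.444
te_Task 4 = (3 + 4·6 + 21)/6 = 48/6 = 8; σ²_Task 4 = ((21−3)/6)² = 9.000
te_Task 5 = (7 + 4·9 + 17)/6 = 60/6 = 10; σ²_Task 5 = ((17−7)/6)² = 2.778
te_Task 6 = (2 + 4·6 + 16)/6 = 42/6 = 7; σ²_Task 6 = ((16−2)/6)² = 5.444
te_Task 7 = (1 + 4·2 + 3)/6 = 12/6 = 2; σ²_Task 7 = ((3−1)/6)² = 0.111
te_Task 8 = (1 + 4·6 + 17)/6 = 42/6 = 7; σ²_Task 8 = ((17−1)/6)² = 7.111
te_Task 9 = (7 + 4·9 + 23)/6 = 66/6 = 11; σ²_Task 9 = ((23−7)/6)² = 7.111

Forward pass:
ES_Task 1 = 0; EF_Task 1 = 13
ES_Task 2 = 0; EF_Task 2 = 12
ES_Task 3 = 0; EF_Task 3 = 10
ES_Task 4 = 0; EF_Task 4 = 8
ES_Task 5 = 0; EF_Task 5 = 10
ES_Task 6 = 0; EF_Task 6 = 7
ES_Task 7 = max(EF_Task 4=8, EF_Task 6=7) = 8; EF_Task 7 = 8+2 = 10
ES_Task 8 = 8; EF_Task 8 = 8+7 = 15
ES_Task 9 = max(EF_Task 1=13, EF_Task 2=12, EF_Task 3=10, EF_Task 5=10, EF_Task 7=10, EF_Task 8=15) = 15; EF_Task 9 = 15+11 = 26
Expected project duration μ = 26 hours. Critical path: Task 4 → Task 8 → Task 9.

Variances on critical path: σ²_Task 4=9.000, σ²_Task 8=7.111, σ²_Task 9=7.111.
Largest is σ²_Task 4 = 9.000.

Task 4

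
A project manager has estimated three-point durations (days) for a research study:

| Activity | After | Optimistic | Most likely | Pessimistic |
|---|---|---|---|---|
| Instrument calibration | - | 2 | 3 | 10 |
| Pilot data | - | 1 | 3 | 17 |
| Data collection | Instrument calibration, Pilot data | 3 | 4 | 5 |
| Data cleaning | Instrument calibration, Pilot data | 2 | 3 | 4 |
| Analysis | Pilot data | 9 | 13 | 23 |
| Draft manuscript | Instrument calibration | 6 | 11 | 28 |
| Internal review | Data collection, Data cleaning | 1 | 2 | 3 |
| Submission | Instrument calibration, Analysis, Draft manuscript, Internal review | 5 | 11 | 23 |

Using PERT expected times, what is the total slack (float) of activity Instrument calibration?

2 days

te_Instrument calibration = (2 + 4·3 + 10)/6 = 24/6 = 4
te_Pilot data = (1 + 4·3 + 17)/6 = 30/6 = 5
te_Data collection = (3 + 4·4 + 5)/6 = 24/6 = 4
te_Data cleaning = (2 + 4·3 + 4)/6 = 18/6 = 3
te_Analysis = (9 + 4·13 + 23)/6 = 84/6 = 14
te_Draft manuscript = (6 + 4·11 + 28)/6 = 78/6 = 13
te_Internal review = (1 + 4·2 + 3)/6 = 12/6 = 2
te_Submission = (5 + 4·11 + 23)/6 = 72/6 = 12

Forward pass:
ES_Instrument calibration = 0; EF_Instrument calibration = 4
ES_Pilot data = 0; EF_Pilot data = 5
ES_Data collection = max(EF_Instrument calibration=4, EF_Pilot data=5) = 5; EF_Data collection = 5+4 = 9
ES_Data cleaning = max(EF_Instrument calibration=4, EF_Pilot data=5) = 5; EF_Data cleaning = 5+3 = 8
ES_Analysis = 5; EF_Analysis = 5+14 = 19
ES_Draft manuscript = 4; EF_Draft manuscript = 4+13 = 17
ES_Internal review = max(EF_Data collection=9, EF_Data cleaning=8) = 9; EF_Internal review = 9+2 = 11
ES_Submission = max(EF_Instrument calibration=4, EF_Analysis=19, EF_Draft manuscript=17, EF_Internal review=11) = 19; EF_Submission = 19+12 = 31
Expected project duration μ = 31 days. Critical path: Pilot data → Analysis → Submission.

Backward pass:
LF_Submission = 31; LS_Submission = 31−12 = 19
LF_Internal review = LS_Submission = 19; LS_Internal review = 19−2 = 17
LF_Draft manuscript = LS_Submission = 19; LS_Draft manuscript = 19−13 = 6
LF_Analysis = LS_Submission = 19; LS_Analysis = 19−14 = 5
LF_Data cleaning = LS_Internal review = 17; LS_Data cleaning = 17−3 = 14
LF_Data collection = LS_Internal review = 17; LS_Data collection = 17−4 = 13
LF_Pilot data = min(LS_Data collection=13, LS_Data cleaning=14, LS_Analysis=5) = 5; LS_Pilot data = 5−5 = 0
LF_Instrument calibration = min(LS_Data collection=13, LS_Data cleaning=14, LS_Draft manuscript=6, LS_Submission=19) = 6; LS_Instrument calibration = 6−4 = 2
Slack_Instrument calibration = LS_Instrument calibration − ES_Instrument calibration = 2 − 0 = 2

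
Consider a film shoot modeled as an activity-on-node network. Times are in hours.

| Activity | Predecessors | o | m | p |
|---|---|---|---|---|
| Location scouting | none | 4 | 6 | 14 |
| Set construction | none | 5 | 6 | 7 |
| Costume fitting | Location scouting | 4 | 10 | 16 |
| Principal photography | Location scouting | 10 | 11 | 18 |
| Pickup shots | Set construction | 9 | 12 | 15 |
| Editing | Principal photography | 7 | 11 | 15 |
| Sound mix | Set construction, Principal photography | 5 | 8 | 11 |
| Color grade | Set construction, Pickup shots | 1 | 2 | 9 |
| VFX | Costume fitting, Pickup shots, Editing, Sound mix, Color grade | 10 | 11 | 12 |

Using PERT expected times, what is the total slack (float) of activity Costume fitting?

te_Location scouting = (4 + 4·6 + 14)/6 = 42/6 = 7
te_Set construction = (5 + 4·6 + 7)/6 = 36/6 = 6
te_Costume fitting = (4 + 4·10 + 16)/6 = 60/6 = 10
te_Principal photography = (10 + 4·11 + 18)/6 = 72/6 = 12
te_Pickup shots = (9 + 4·12 + 15)/6 = 72/6 = 12
te_Editing = (7 + 4·11 + 15)/6 = 66/6 = 11
te_Sound mix = (5 + 4·8 + 11)/6 = 48/6 = 8
te_Color grade = (1 + 4·2 + 9)/6 = 18/6 = 3
te_VFX = (10 + 4·11 + 12)/6 = 66/6 = 11

Forward pass:
ES_Location scouting = 0; EF_Location scouting = 7
ES_Set construction = 0; EF_Set construction = 6
ES_Costume fitting = 7; EF_Costume fitting = 7+10 = 17
ES_Principal photography = 7; EF_Principal photography = 7+12 = 19
ES_Pickup shots = 6; EF_Pickup shots = 6+12 = 18
ES_Editing = 19; EF_Editing = 19+11 = 30
ES_Sound mix = max(EF_Set construction=6, EF_Principal photography=19) = 19; EF_Sound mix = 19+8 = 27
ES_Color grade = max(EF_Set construction=6, EF_Pickup shots=18) = 18; EF_Color grade = 18+3 = 21
ES_VFX = max(EF_Costume fitting=17, EF_Pickup shots=18, EF_Editing=30, EF_Sound mix=27, EF_Color grade=21) = 30; EF_VFX = 30+11 = 41
Expected project duration μ = 41 hours. Critical path: Location scouting → Principal photography → Editing → VFX.

Backward pass:
LF_VFX = 41; LS_VFX = 41−11 = 30
LF_Color grade = LS_VFX = 30; LS_Color grade = 30−3 = 27
LF_Sound mix = LS_VFX = 30; LS_Sound mix = 30−8 = 22
LF_Editing = LS_VFX = 30; LS_Editing = 30−11 = 19
LF_Pickup shots = min(LS_Color grade=27, LS_VFX=30) = 27; LS_Pickup shots = 27−12 = 15
LF_Principal photography = min(LS_Editing=19, LS_Sound mix=22) = 19; LS_Principal photography = 19−12 = 7
LF_Costume fitting = LS_VFX = 30; LS_Costume fitting = 30−10 = 20
LF_Set construction = min(LS_Pickup shots=15, LS_Sound mix=22, LS_Color grade=27) = 15; LS_Set construction = 15−6 = 9
LF_Location scouting = min(LS_Costume fitting=20, LS_Principal photography=7) = 7; LS_Location scouting = 7−7 = 0
Slack_Costume fitting = LS_Costume fitting − ES_Costume fitting = 20 − 7 = 13

13 hours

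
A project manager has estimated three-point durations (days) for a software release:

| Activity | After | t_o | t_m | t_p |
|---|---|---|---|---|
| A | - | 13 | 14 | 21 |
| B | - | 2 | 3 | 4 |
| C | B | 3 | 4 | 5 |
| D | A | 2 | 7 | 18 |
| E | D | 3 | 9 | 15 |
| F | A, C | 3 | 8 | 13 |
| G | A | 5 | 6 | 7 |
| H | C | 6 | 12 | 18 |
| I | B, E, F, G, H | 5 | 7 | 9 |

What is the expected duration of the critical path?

39 days

te_A = (13 + 4·14 + 21)/6 = 90/6 = 15
te_B = (2 + 4·3 + 4)/6 = 18/6 = 3
te_C = (3 + 4·4 + 5)/6 = 24/6 = 4
te_D = (2 + 4·7 + 18)/6 = 48/6 = 8
te_E = (3 + 4·9 + 15)/6 = 54/6 = 9
te_F = (3 + 4·8 + 13)/6 = 48/6 = 8
te_G = (5 + 4·6 + 7)/6 = 36/6 = 6
te_H = (6 + 4·12 + 18)/6 = 72/6 = 12
te_I = (5 + 4·7 + 9)/6 = 42/6 = 7

Forward pass:
ES_A = 0; EF_A = 15
ES_B = 0; EF_B = 3
ES_C = 3; EF_C = 3+4 = 7
ES_D = 15; EF_D = 15+8 = 23
ES_E = 23; EF_E = 23+9 = 32
ES_F = max(EF_A=15, EF_C=7) = 15; EF_F = 15+8 = 23
ES_G = 15; EF_G = 15+6 = 21
ES_H = 7; EF_H = 7+12 = 19
ES_I = max(EF_B=3, EF_E=32, EF_F=23, EF_G=21, EF_H=19) = 32; EF_I = 32+7 = 39
Expected project duration μ = 39 days. Critical path: A → D → E → I.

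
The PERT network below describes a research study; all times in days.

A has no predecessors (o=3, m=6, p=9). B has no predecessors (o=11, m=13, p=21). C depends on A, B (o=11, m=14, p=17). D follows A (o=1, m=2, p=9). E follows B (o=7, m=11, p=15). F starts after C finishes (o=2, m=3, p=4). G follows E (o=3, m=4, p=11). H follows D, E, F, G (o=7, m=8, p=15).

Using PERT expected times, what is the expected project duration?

te_A = (3 + 4·6 + 9)/6 = 36/6 = 6
te_B = (11 + 4·13 + 21)/6 = 84/6 = 14
te_C = (11 + 4·14 + 17)/6 = 84/6 = 14
te_D = (1 + 4·2 + 9)/6 = 18/6 = 3
te_E = (7 + 4·11 + 15)/6 = 66/6 = 11
te_F = (2 + 4·3 + 4)/6 = 18/6 = 3
te_G = (3 + 4·4 + 11)/6 = 30/6 = 5
te_H = (7 + 4·8 + 15)/6 = 54/6 = 9

Forward pass:
ES_A = 0; EF_A = 6
ES_B = 0; EF_B = 14
ES_C = max(EF_A=6, EF_B=14) = 14; EF_C = 14+14 = 28
ES_D = 6; EF_D = 6+3 = 9
ES_E = 14; EF_E = 14+11 = 25
ES_F = 28; EF_F = 28+3 = 31
ES_G = 25; EF_G = 25+5 = 30
ES_H = max(EF_D=9, EF_E=25, EF_F=31, EF_G=30) = 31; EF_H = 31+9 = 40
Expected project duration μ = 40 days. Critical path: B → C → F → H.

40 days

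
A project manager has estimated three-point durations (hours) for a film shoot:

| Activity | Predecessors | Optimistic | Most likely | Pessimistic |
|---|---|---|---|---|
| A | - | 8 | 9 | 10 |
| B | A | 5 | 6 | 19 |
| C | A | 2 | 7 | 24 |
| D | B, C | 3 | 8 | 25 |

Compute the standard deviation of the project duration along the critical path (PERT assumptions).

te_A = (8 + 4·9 + 10)/6 = 54/6 = 9; σ²_A = ((10−8)/6)² = 0.111
te_B = (5 + 4·6 + 19)/6 = 48/6 = 8; σ²_B = ((19−5)/6)² = 5.444
te_C = (2 + 4·7 + 24)/6 = 54/6 = 9; σ²_C = ((24−2)/6)² = 13.444
te_D = (3 + 4·8 + 25)/6 = 60/6 = 10; σ²_D = ((25−3)/6)² = 13.444

Forward pass:
ES_A = 0; EF_A = 9
ES_B = 9; EF_B = 9+8 = 17
ES_C = 9; EF_C = 9+9 = 18
ES_D = max(EF_B=17, EF_C=18) = 18; EF_D = 18+10 = 28
Expected project duration μ = 28 hours. Critical path: A → C → D.

Variance along critical path = 0.111 + 13.444 + 13.444 = 27.000
σ = √27.000 = 5.196 hours

5.20 hours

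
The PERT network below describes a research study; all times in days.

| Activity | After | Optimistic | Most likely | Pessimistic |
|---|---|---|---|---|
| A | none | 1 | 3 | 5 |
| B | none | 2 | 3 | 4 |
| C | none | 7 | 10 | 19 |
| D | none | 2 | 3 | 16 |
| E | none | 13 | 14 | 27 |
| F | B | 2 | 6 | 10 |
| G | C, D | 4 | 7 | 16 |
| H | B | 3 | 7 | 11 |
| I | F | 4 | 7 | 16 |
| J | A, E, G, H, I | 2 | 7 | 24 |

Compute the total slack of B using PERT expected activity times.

te_A = (1 + 4·3 + 5)/6 = 18/6 = 3
te_B = (2 + 4·3 + 4)/6 = 18/6 = 3
te_C = (7 + 4·10 + 19)/6 = 66/6 = 11
te_D = (2 + 4·3 + 16)/6 = 30/6 = 5
te_E = (13 + 4·14 + 27)/6 = 96/6 = 16
te_F = (2 + 4·6 + 10)/6 = 36/6 = 6
te_G = (4 + 4·7 + 16)/6 = 48/6 = 8
te_H = (3 + 4·7 + 11)/6 = 42/6 = 7
te_I = (4 + 4·7 + 16)/6 = 48/6 = 8
te_J = (2 + 4·7 + 24)/6 = 54/6 = 9

Forward pass:
ES_A = 0; EF_A = 3
ES_B = 0; EF_B = 3
ES_C = 0; EF_C = 11
ES_D = 0; EF_D = 5
ES_E = 0; EF_E = 16
ES_F = 3; EF_F = 3+6 = 9
ES_G = max(EF_C=11, EF_D=5) = 11; EF_G = 11+8 = 19
ES_H = 3; EF_H = 3+7 = 10
ES_I = 9; EF_I = 9+8 = 17
ES_J = max(EF_A=3, EF_E=16, EF_G=19, EF_H=10, EF_I=17) = 19; EF_J = 19+9 = 28
Expected project duration μ = 28 days. Critical path: C → G → J.

Backward pass:
LF_J = 28; LS_J = 28−9 = 19
LF_I = LS_J = 19; LS_I = 19−8 = 11
LF_H = LS_J = 19; LS_H = 19−7 = 12
LF_G = LS_J = 19; LS_G = 19−8 = 11
LF_F = LS_I = 11; LS_F = 11−6 = 5
LF_E = LS_J = 19; LS_E = 19−16 = 3
LF_D = LS_G = 11; LS_D = 11−5 = 6
LF_C = LS_G = 11; LS_C = 11−11 = 0
LF_B = min(LS_F=5, LS_H=12) = 5; LS_B = 5−3 = 2
LF_A = LS_J = 19; LS_A = 19−3 = 16
Slack_B = LS_B − ES_B = 2 − 0 = 2

2 days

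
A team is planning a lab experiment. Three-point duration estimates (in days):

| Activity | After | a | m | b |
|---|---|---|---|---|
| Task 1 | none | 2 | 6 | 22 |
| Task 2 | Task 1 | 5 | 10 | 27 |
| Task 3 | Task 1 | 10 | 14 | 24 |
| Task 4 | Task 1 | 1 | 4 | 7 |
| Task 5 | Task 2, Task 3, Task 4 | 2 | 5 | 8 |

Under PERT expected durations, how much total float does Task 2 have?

3 days

te_Task 1 = (2 + 4·6 + 22)/6 = 48/6 = 8
te_Task 2 = (5 + 4·10 + 27)/6 = 72/6 = 12
te_Task 3 = (10 + 4·14 + 24)/6 = 90/6 = 15
te_Task 4 = (1 + 4·4 + 7)/6 = 24/6 = 4
te_Task 5 = (2 + 4·5 + 8)/6 = 30/6 = 5

Forward pass:
ES_Task 1 = 0; EF_Task 1 = 8
ES_Task 2 = 8; EF_Task 2 = 8+12 = 20
ES_Task 3 = 8; EF_Task 3 = 8+15 = 23
ES_Task 4 = 8; EF_Task 4 = 8+4 = 12
ES_Task 5 = max(EF_Task 2=20, EF_Task 3=23, EF_Task 4=12) = 23; EF_Task 5 = 23+5 = 28
Expected project duration μ = 28 days. Critical path: Task 1 → Task 3 → Task 5.

Backward pass:
LF_Task 5 = 28; LS_Task 5 = 28−5 = 23
LF_Task 4 = LS_Task 5 = 23; LS_Task 4 = 23−4 = 19
LF_Task 3 = LS_Task 5 = 23; LS_Task 3 = 23−15 = 8
LF_Task 2 = LS_Task 5 = 23; LS_Task 2 = 23−12 = 11
LF_Task 1 = min(LS_Task 2=11, LS_Task 3=8, LS_Task 4=19) = 8; LS_Task 1 = 8−8 = 0
Slack_Task 2 = LS_Task 2 − ES_Task 2 = 11 − 8 = 3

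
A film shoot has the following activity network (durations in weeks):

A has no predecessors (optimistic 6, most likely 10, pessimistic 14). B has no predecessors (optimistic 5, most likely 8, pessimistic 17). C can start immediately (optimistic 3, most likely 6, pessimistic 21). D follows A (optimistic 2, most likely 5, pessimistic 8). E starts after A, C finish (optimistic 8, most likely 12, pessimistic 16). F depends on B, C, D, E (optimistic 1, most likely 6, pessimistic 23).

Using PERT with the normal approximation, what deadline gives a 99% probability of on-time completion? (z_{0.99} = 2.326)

39.6 weeks

te_A = (6 + 4·10 + 14)/6 = 60/6 = 10; σ²_A = ((14−6)/6)² = 1.778
te_B = (5 + 4·8 + 17)/6 = 54/6 = 9; σ²_B = ((17−5)/6)² = 4.000
te_C = (3 + 4·6 + 21)/6 = 48/6 = 8; σ²_C = ((21−3)/6)² = 9.000
te_D = (2 + 4·5 + 8)/6 = 30/6 = 5; σ²_D = ((8−2)/6)² = 1.000
te_E = (8 + 4·12 + 16)/6 = 72/6 = 12; σ²_E = ((16−8)/6)² = 1.778
te_F = (1 + 4·6 + 23)/6 = 48/6 = 8; σ²_F = ((23−1)/6)² = 13.444

Forward pass:
ES_A = 0; EF_A = 10
ES_B = 0; EF_B = 9
ES_C = 0; EF_C = 8
ES_D = 10; EF_D = 10+5 = 15
ES_E = max(EF_A=10, EF_C=8) = 10; EF_E = 10+12 = 22
ES_F = max(EF_B=9, EF_C=8, EF_D=15, EF_E=22) = 22; EF_F = 22+8 = 30
Expected project duration μ = 30 weeks. Critical path: A → E → F.

Variance along critical path = 1.778 + 1.778 + 13.444 = 17.000; σ = 4.123 weeks.
D = μ + z·σ = 30 + 2.326·4.123 = 39.6 weeks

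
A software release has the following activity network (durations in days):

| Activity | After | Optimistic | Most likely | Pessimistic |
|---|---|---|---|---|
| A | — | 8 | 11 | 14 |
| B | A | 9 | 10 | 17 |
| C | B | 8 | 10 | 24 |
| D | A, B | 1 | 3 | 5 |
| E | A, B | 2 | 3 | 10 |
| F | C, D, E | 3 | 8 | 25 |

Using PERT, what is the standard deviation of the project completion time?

4.83 days

te_A = (8 + 4·11 + 14)/6 = 66/6 = 11; σ²_A = ((14−8)/6)² = 1.000
te_B = (9 + 4·10 + 17)/6 = 66/6 = 11; σ²_B = ((17−9)/6)² = 1.778
te_C = (8 + 4·10 + 24)/6 = 72/6 = 12; σ²_C = ((24−8)/6)² = 7.111
te_D = (1 + 4·3 + 5)/6 = 18/6 = 3; σ²_D = ((5−1)/6)² = 0.444
te_E = (2 + 4·3 + 10)/6 = 24/6 = 4; σ²_E = ((10−2)/6)² = 1.778
te_F = (3 + 4·8 + 25)/6 = 60/6 = 10; σ²_F = ((25−3)/6)² = 13.444

Forward pass:
ES_A = 0; EF_A = 11
ES_B = 11; EF_B = 11+11 = 22
ES_C = 22; EF_C = 22+12 = 34
ES_D = max(EF_A=11, EF_B=22) = 22; EF_D = 22+3 = 25
ES_E = max(EF_A=11, EF_B=22) = 22; EF_E = 22+4 = 26
ES_F = max(EF_C=34, EF_D=25, EF_E=26) = 34; EF_F = 34+10 = 44
Expected project duration μ = 44 days. Critical path: A → B → C → F.

Variance along critical path = 1.000 + 1.778 + 7.111 + 13.444 = 23.333
σ = √23.333 = 4.830 days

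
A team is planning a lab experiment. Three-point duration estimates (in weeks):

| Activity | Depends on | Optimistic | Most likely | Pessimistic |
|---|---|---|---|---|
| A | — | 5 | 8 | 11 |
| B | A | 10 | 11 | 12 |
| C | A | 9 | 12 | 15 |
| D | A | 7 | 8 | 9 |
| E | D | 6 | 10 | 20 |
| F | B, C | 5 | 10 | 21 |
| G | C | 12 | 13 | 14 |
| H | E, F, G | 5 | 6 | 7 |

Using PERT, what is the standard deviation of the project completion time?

te_A = (5 + 4·8 + 11)/6 = 48/6 = 8; σ²_A = ((11−5)/6)² = 1.000
te_B = (10 + 4·11 + 12)/6 = 66/6 = 11; σ²_B = ((12−10)/6)² = 0.111
te_C = (9 + 4·12 + 15)/6 = 72/6 = 12; σ²_C = ((15−9)/6)² = 1.000
te_D = (7 + 4·8 + 9)/6 = 48/6 = 8; σ²_D = ((9−7)/6)² = 0.111
te_E = (6 + 4·10 + 20)/6 = 66/6 = 11; σ²_E = ((20−6)/6)² = 5.444
te_F = (5 + 4·10 + 21)/6 = 66/6 = 11; σ²_F = ((21−5)/6)² = 7.111
te_G = (12 + 4·13 + 14)/6 = 78/6 = 13; σ²_G = ((14−12)/6)² = 0.111
te_H = (5 + 4·6 + 7)/6 = 36/6 = 6; σ²_H = ((7−5)/6)² = 0.111

Forward pass:
ES_A = 0; EF_A = 8
ES_B = 8; EF_B = 8+11 = 19
ES_C = 8; EF_C = 8+12 = 20
ES_D = 8; EF_D = 8+8 = 16
ES_E = 16; EF_E = 16+11 = 27
ES_F = max(EF_B=19, EF_C=20) = 20; EF_F = 20+11 = 31
ES_G = 20; EF_G = 20+13 = 33
ES_H = max(EF_E=27, EF_F=31, EF_G=33) = 33; EF_H = 33+6 = 39
Expected project duration μ = 39 weeks. Critical path: A → C → G → H.

Variance along critical path = 1.000 + 1.000 + 0.111 + 0.111 = 2.222
σ = √2.222 = 1.491 weeks

1.49 weeks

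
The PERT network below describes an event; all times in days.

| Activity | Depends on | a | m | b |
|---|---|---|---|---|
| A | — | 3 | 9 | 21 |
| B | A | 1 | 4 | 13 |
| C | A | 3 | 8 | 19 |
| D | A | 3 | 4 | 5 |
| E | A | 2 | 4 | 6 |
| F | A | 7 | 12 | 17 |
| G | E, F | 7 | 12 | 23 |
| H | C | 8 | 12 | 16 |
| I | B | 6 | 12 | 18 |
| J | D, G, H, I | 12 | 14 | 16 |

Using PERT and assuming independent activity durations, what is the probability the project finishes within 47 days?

0.325

te_A = (3 + 4·9 + 21)/6 = 60/6 = 10; σ²_A = ((21−3)/6)² = 9.000
te_B = (1 + 4·4 + 13)/6 = 30/6 = 5; σ²_B = ((13−1)/6)² = 4.000
te_C = (3 + 4·8 + 19)/6 = 54/6 = 9; σ²_C = ((19−3)/6)² = 7.111
te_D = (3 + 4·4 + 5)/6 = 24/6 = 4; σ²_D = ((5−3)/6)² = 0.111
te_E = (2 + 4·4 + 6)/6 = 24/6 = 4; σ²_E = ((6−2)/6)² = 0.444
te_F = (7 + 4·12 + 17)/6 = 72/6 = 12; σ²_F = ((17−7)/6)² = 2.778
te_G = (7 + 4·12 + 23)/6 = 78/6 = 13; σ²_G = ((23−7)/6)² = 7.111
te_H = (8 + 4·12 + 16)/6 = 72/6 = 12; σ²_H = ((16−8)/6)² = 1.778
te_I = (6 + 4·12 + 18)/6 = 72/6 = 12; σ²_I = ((18−6)/6)² = 4.000
te_J = (12 + 4·14 + 16)/6 = 84/6 = 14; σ²_J = ((16−12)/6)² = 0.444

Forward pass:
ES_A = 0; EF_A = 10
ES_B = 10; EF_B = 10+5 = 15
ES_C = 10; EF_C = 10+9 = 19
ES_D = 10; EF_D = 10+4 = 14
ES_E = 10; EF_E = 10+4 = 14
ES_F = 10; EF_F = 10+12 = 22
ES_G = max(EF_E=14, EF_F=22) = 22; EF_G = 22+13 = 35
ES_H = 19; EF_H = 19+12 = 31
ES_I = 15; EF_I = 15+12 = 27
ES_J = max(EF_D=14, EF_G=35, EF_H=31, EF_I=27) = 35; EF_J = 35+14 = 49
Expected project duration μ = 49 days. Critical path: A → F → G → J.

Variance along critical path = 9.000 + 2.778 + 7.111 + 0.444 = 19.333; σ = √19.333 = 4.397 days.
Z = (47 − 49) / 4.397 = -0.455
P(T ≤ 47) = Φ(-0.455) ≈ 0.325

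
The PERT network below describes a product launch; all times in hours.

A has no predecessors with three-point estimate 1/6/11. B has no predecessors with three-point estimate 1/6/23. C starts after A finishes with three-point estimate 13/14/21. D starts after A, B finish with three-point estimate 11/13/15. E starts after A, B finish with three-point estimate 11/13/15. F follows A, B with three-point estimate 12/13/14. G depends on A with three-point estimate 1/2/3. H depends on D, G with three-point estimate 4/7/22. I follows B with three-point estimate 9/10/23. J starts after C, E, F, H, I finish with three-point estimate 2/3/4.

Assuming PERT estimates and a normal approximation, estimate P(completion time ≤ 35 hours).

0.662

te_A = (1 + 4·6 + 11)/6 = 36/6 = 6; σ²_A = ((11−1)/6)² = 2.778
te_B = (1 + 4·6 + 23)/6 = 48/6 = 8; σ²_B = ((23−1)/6)² = 13.444
te_C = (13 + 4·14 + 21)/6 = 90/6 = 15; σ²_C = ((21−13)/6)² = 1.778
te_D = (11 + 4·13 + 15)/6 = 78/6 = 13; σ²_D = ((15−11)/6)² = 0.444
te_E = (11 + 4·13 + 15)/6 = 78/6 = 13; σ²_E = ((15−11)/6)² = 0.444
te_F = (12 + 4·13 + 14)/6 = 78/6 = 13; σ²_F = ((14−12)/6)² = 0.111
te_G = (1 + 4·2 + 3)/6 = 12/6 = 2; σ²_G = ((3−1)/6)² = 0.111
te_H = (4 + 4·7 + 22)/6 = 54/6 = 9; σ²_H = ((22−4)/6)² = 9.000
te_I = (9 + 4·10 + 23)/6 = 72/6 = 12; σ²_I = ((23−9)/6)² = 5.444
te_J = (2 + 4·3 + 4)/6 = 18/6 = 3; σ²_J = ((4−2)/6)² = 0.111

Forward pass:
ES_A = 0; EF_A = 6
ES_B = 0; EF_B = 8
ES_C = 6; EF_C = 6+15 = 21
ES_D = max(EF_A=6, EF_B=8) = 8; EF_D = 8+13 = 21
ES_E = max(EF_A=6, EF_B=8) = 8; EF_E = 8+13 = 21
ES_F = max(EF_A=6, EF_B=8) = 8; EF_F = 8+13 = 21
ES_G = 6; EF_G = 6+2 = 8
ES_H = max(EF_D=21, EF_G=8) = 21; EF_H = 21+9 = 30
ES_I = 8; EF_I = 8+12 = 20
ES_J = max(EF_C=21, EF_E=21, EF_F=21, EF_H=30, EF_I=20) = 30; EF_J = 30+3 = 33
Expected project duration μ = 33 hours. Critical path: B → D → H → J.

Variance along critical path = 13.444 + 0.444 + 9.000 + 0.111 = 23.000; σ = √23.000 = 4.796 hours.
Z = (35 − 33) / 4.796 = 0.417
P(T ≤ 35) = Φ(0.417) ≈ 0.662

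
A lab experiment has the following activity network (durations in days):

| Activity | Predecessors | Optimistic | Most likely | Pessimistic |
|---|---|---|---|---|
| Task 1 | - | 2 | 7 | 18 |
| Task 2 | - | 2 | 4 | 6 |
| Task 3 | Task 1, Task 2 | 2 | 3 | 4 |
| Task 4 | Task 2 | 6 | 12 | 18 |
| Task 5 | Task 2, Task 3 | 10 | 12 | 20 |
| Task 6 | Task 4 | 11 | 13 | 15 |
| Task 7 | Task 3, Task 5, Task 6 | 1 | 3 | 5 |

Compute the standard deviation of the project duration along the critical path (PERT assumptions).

te_Task 1 = (2 + 4·7 + 18)/6 = 48/6 = 8; σ²_Task 1 = ((18−2)/6)² = 7.111
te_Task 2 = (2 + 4·4 + 6)/6 = 24/6 = 4; σ²_Task 2 = ((6−2)/6)² = 0.444
te_Task 3 = (2 + 4·3 + 4)/6 = 18/6 = 3; σ²_Task 3 = ((4−2)/6)² = 0.111
te_Task 4 = (6 + 4·12 + 18)/6 = 72/6 = 12; σ²_Task 4 = ((18−6)/6)² = 4.000
te_Task 5 = (10 + 4·12 + 20)/6 = 78/6 = 13; σ²_Task 5 = ((20−10)/6)² = 2.778
te_Task 6 = (11 + 4·13 + 15)/6 = 78/6 = 13; σ²_Task 6 = ((15−11)/6)² = 0.444
te_Task 7 = (1 + 4·3 + 5)/6 = 18/6 = 3; σ²_Task 7 = ((5−1)/6)² = 0.444

Forward pass:
ES_Task 1 = 0; EF_Task 1 = 8
ES_Task 2 = 0; EF_Task 2 = 4
ES_Task 3 = max(EF_Task 1=8, EF_Task 2=4) = 8; EF_Task 3 = 8+3 = 11
ES_Task 4 = 4; EF_Task 4 = 4+12 = 16
ES_Task 5 = max(EF_Task 2=4, EF_Task 3=11) = 11; EF_Task 5 = 11+13 = 24
ES_Task 6 = 16; EF_Task 6 = 16+13 = 29
ES_Task 7 = max(EF_Task 3=11, EF_Task 5=24, EF_Task 6=29) = 29; EF_Task 7 = 29+3 = 32
Expected project duration μ = 32 days. Critical path: Task 2 → Task 4 → Task 6 → Task 7.

Variance along critical path = 0.444 + 4.000 + 0.444 + 0.444 = 5.333
σ = √5.333 = 2.309 days

2.31 days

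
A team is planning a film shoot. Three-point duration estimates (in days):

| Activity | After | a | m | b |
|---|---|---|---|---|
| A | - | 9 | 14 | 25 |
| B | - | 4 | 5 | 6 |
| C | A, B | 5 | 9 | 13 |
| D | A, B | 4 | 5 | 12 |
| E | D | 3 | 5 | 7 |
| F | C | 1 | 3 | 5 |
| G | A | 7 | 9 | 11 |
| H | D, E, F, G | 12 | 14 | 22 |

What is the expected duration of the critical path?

42 days

te_A = (9 + 4·14 + 25)/6 = 90/6 = 15
te_B = (4 + 4·5 + 6)/6 = 30/6 = 5
te_C = (5 + 4·9 + 13)/6 = 54/6 = 9
te_D = (4 + 4·5 + 12)/6 = 36/6 = 6
te_E = (3 + 4·5 + 7)/6 = 30/6 = 5
te_F = (1 + 4·3 + 5)/6 = 18/6 = 3
te_G = (7 + 4·9 + 11)/6 = 54/6 = 9
te_H = (12 + 4·14 + 22)/6 = 90/6 = 15

Forward pass:
ES_A = 0; EF_A = 15
ES_B = 0; EF_B = 5
ES_C = max(EF_A=15, EF_B=5) = 15; EF_C = 15+9 = 24
ES_D = max(EF_A=15, EF_B=5) = 15; EF_D = 15+6 = 21
ES_E = 21; EF_E = 21+5 = 26
ES_F = 24; EF_F = 24+3 = 27
ES_G = 15; EF_G = 15+9 = 24
ES_H = max(EF_D=21, EF_E=26, EF_F=27, EF_G=24) = 27; EF_H = 27+15 = 42
Expected project duration μ = 42 days. Critical path: A → C → F → H.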